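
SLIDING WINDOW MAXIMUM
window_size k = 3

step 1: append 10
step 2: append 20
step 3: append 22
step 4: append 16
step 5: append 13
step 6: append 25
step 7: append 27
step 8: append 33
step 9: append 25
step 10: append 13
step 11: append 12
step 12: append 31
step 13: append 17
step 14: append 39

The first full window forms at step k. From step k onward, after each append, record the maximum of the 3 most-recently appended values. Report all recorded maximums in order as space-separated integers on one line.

Answer: 22 22 22 25 27 33 33 33 25 31 31 39

Derivation:
step 1: append 10 -> window=[10] (not full yet)
step 2: append 20 -> window=[10, 20] (not full yet)
step 3: append 22 -> window=[10, 20, 22] -> max=22
step 4: append 16 -> window=[20, 22, 16] -> max=22
step 5: append 13 -> window=[22, 16, 13] -> max=22
step 6: append 25 -> window=[16, 13, 25] -> max=25
step 7: append 27 -> window=[13, 25, 27] -> max=27
step 8: append 33 -> window=[25, 27, 33] -> max=33
step 9: append 25 -> window=[27, 33, 25] -> max=33
step 10: append 13 -> window=[33, 25, 13] -> max=33
step 11: append 12 -> window=[25, 13, 12] -> max=25
step 12: append 31 -> window=[13, 12, 31] -> max=31
step 13: append 17 -> window=[12, 31, 17] -> max=31
step 14: append 39 -> window=[31, 17, 39] -> max=39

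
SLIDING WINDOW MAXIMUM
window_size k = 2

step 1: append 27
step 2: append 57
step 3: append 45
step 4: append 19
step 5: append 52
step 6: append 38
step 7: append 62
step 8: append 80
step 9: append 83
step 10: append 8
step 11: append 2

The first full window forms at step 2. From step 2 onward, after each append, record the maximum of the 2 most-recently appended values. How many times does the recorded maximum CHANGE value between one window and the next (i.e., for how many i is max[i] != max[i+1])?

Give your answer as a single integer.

Answer: 6

Derivation:
step 1: append 27 -> window=[27] (not full yet)
step 2: append 57 -> window=[27, 57] -> max=57
step 3: append 45 -> window=[57, 45] -> max=57
step 4: append 19 -> window=[45, 19] -> max=45
step 5: append 52 -> window=[19, 52] -> max=52
step 6: append 38 -> window=[52, 38] -> max=52
step 7: append 62 -> window=[38, 62] -> max=62
step 8: append 80 -> window=[62, 80] -> max=80
step 9: append 83 -> window=[80, 83] -> max=83
step 10: append 8 -> window=[83, 8] -> max=83
step 11: append 2 -> window=[8, 2] -> max=8
Recorded maximums: 57 57 45 52 52 62 80 83 83 8
Changes between consecutive maximums: 6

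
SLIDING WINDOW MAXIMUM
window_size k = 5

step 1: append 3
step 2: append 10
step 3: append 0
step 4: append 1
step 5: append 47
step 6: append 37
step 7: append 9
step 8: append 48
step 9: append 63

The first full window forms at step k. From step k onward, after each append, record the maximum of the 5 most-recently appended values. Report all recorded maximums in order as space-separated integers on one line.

Answer: 47 47 47 48 63

Derivation:
step 1: append 3 -> window=[3] (not full yet)
step 2: append 10 -> window=[3, 10] (not full yet)
step 3: append 0 -> window=[3, 10, 0] (not full yet)
step 4: append 1 -> window=[3, 10, 0, 1] (not full yet)
step 5: append 47 -> window=[3, 10, 0, 1, 47] -> max=47
step 6: append 37 -> window=[10, 0, 1, 47, 37] -> max=47
step 7: append 9 -> window=[0, 1, 47, 37, 9] -> max=47
step 8: append 48 -> window=[1, 47, 37, 9, 48] -> max=48
step 9: append 63 -> window=[47, 37, 9, 48, 63] -> max=63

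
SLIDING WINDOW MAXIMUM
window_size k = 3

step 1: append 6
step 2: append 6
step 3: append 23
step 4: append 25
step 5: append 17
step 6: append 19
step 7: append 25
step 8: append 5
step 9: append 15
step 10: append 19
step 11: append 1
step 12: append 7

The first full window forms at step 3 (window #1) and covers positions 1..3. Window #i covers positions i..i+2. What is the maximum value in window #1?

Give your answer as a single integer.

step 1: append 6 -> window=[6] (not full yet)
step 2: append 6 -> window=[6, 6] (not full yet)
step 3: append 23 -> window=[6, 6, 23] -> max=23
Window #1 max = 23

Answer: 23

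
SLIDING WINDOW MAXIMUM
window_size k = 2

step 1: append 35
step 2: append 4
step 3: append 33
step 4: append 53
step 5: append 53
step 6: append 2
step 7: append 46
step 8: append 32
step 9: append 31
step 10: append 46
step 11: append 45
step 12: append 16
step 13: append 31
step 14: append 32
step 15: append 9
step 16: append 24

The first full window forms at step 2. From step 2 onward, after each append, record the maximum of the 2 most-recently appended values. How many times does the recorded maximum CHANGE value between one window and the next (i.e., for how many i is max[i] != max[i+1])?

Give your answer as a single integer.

step 1: append 35 -> window=[35] (not full yet)
step 2: append 4 -> window=[35, 4] -> max=35
step 3: append 33 -> window=[4, 33] -> max=33
step 4: append 53 -> window=[33, 53] -> max=53
step 5: append 53 -> window=[53, 53] -> max=53
step 6: append 2 -> window=[53, 2] -> max=53
step 7: append 46 -> window=[2, 46] -> max=46
step 8: append 32 -> window=[46, 32] -> max=46
step 9: append 31 -> window=[32, 31] -> max=32
step 10: append 46 -> window=[31, 46] -> max=46
step 11: append 45 -> window=[46, 45] -> max=46
step 12: append 16 -> window=[45, 16] -> max=45
step 13: append 31 -> window=[16, 31] -> max=31
step 14: append 32 -> window=[31, 32] -> max=32
step 15: append 9 -> window=[32, 9] -> max=32
step 16: append 24 -> window=[9, 24] -> max=24
Recorded maximums: 35 33 53 53 53 46 46 32 46 46 45 31 32 32 24
Changes between consecutive maximums: 9

Answer: 9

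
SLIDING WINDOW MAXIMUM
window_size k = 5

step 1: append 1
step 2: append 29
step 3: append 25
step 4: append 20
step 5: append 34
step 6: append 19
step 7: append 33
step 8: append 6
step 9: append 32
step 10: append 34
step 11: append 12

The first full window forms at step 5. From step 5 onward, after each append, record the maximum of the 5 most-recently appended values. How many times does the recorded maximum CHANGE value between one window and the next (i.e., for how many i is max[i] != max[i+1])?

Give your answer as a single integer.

Answer: 0

Derivation:
step 1: append 1 -> window=[1] (not full yet)
step 2: append 29 -> window=[1, 29] (not full yet)
step 3: append 25 -> window=[1, 29, 25] (not full yet)
step 4: append 20 -> window=[1, 29, 25, 20] (not full yet)
step 5: append 34 -> window=[1, 29, 25, 20, 34] -> max=34
step 6: append 19 -> window=[29, 25, 20, 34, 19] -> max=34
step 7: append 33 -> window=[25, 20, 34, 19, 33] -> max=34
step 8: append 6 -> window=[20, 34, 19, 33, 6] -> max=34
step 9: append 32 -> window=[34, 19, 33, 6, 32] -> max=34
step 10: append 34 -> window=[19, 33, 6, 32, 34] -> max=34
step 11: append 12 -> window=[33, 6, 32, 34, 12] -> max=34
Recorded maximums: 34 34 34 34 34 34 34
Changes between consecutive maximums: 0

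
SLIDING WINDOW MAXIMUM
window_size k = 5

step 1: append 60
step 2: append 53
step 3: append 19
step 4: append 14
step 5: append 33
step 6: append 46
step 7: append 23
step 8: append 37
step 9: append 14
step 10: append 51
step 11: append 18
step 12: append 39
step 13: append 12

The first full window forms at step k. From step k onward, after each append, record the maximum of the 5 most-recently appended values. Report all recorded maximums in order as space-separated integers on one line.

Answer: 60 53 46 46 46 51 51 51 51

Derivation:
step 1: append 60 -> window=[60] (not full yet)
step 2: append 53 -> window=[60, 53] (not full yet)
step 3: append 19 -> window=[60, 53, 19] (not full yet)
step 4: append 14 -> window=[60, 53, 19, 14] (not full yet)
step 5: append 33 -> window=[60, 53, 19, 14, 33] -> max=60
step 6: append 46 -> window=[53, 19, 14, 33, 46] -> max=53
step 7: append 23 -> window=[19, 14, 33, 46, 23] -> max=46
step 8: append 37 -> window=[14, 33, 46, 23, 37] -> max=46
step 9: append 14 -> window=[33, 46, 23, 37, 14] -> max=46
step 10: append 51 -> window=[46, 23, 37, 14, 51] -> max=51
step 11: append 18 -> window=[23, 37, 14, 51, 18] -> max=51
step 12: append 39 -> window=[37, 14, 51, 18, 39] -> max=51
step 13: append 12 -> window=[14, 51, 18, 39, 12] -> max=51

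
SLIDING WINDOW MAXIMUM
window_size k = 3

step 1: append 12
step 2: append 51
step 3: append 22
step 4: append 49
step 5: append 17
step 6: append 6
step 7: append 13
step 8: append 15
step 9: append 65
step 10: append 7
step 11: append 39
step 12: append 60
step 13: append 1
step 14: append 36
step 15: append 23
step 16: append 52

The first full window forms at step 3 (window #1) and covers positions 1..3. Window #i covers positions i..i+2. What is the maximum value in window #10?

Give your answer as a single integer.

Answer: 60

Derivation:
step 1: append 12 -> window=[12] (not full yet)
step 2: append 51 -> window=[12, 51] (not full yet)
step 3: append 22 -> window=[12, 51, 22] -> max=51
step 4: append 49 -> window=[51, 22, 49] -> max=51
step 5: append 17 -> window=[22, 49, 17] -> max=49
step 6: append 6 -> window=[49, 17, 6] -> max=49
step 7: append 13 -> window=[17, 6, 13] -> max=17
step 8: append 15 -> window=[6, 13, 15] -> max=15
step 9: append 65 -> window=[13, 15, 65] -> max=65
step 10: append 7 -> window=[15, 65, 7] -> max=65
step 11: append 39 -> window=[65, 7, 39] -> max=65
step 12: append 60 -> window=[7, 39, 60] -> max=60
Window #10 max = 60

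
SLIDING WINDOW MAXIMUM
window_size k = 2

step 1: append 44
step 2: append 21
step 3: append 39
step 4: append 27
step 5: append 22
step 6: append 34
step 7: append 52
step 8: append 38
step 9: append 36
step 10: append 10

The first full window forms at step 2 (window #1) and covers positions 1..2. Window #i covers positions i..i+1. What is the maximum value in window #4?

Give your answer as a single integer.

Answer: 27

Derivation:
step 1: append 44 -> window=[44] (not full yet)
step 2: append 21 -> window=[44, 21] -> max=44
step 3: append 39 -> window=[21, 39] -> max=39
step 4: append 27 -> window=[39, 27] -> max=39
step 5: append 22 -> window=[27, 22] -> max=27
Window #4 max = 27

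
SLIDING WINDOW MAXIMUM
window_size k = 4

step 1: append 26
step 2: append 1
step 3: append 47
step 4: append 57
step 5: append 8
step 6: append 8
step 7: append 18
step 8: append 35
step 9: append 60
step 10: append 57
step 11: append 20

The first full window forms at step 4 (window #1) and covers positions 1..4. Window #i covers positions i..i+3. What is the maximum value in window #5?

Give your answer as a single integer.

Answer: 35

Derivation:
step 1: append 26 -> window=[26] (not full yet)
step 2: append 1 -> window=[26, 1] (not full yet)
step 3: append 47 -> window=[26, 1, 47] (not full yet)
step 4: append 57 -> window=[26, 1, 47, 57] -> max=57
step 5: append 8 -> window=[1, 47, 57, 8] -> max=57
step 6: append 8 -> window=[47, 57, 8, 8] -> max=57
step 7: append 18 -> window=[57, 8, 8, 18] -> max=57
step 8: append 35 -> window=[8, 8, 18, 35] -> max=35
Window #5 max = 35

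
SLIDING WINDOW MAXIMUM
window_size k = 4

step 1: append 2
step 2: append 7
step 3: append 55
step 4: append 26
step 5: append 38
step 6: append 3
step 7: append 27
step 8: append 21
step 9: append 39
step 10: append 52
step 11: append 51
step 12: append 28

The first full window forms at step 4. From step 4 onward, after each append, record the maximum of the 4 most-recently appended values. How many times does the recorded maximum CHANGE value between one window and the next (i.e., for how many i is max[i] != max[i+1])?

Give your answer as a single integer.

Answer: 3

Derivation:
step 1: append 2 -> window=[2] (not full yet)
step 2: append 7 -> window=[2, 7] (not full yet)
step 3: append 55 -> window=[2, 7, 55] (not full yet)
step 4: append 26 -> window=[2, 7, 55, 26] -> max=55
step 5: append 38 -> window=[7, 55, 26, 38] -> max=55
step 6: append 3 -> window=[55, 26, 38, 3] -> max=55
step 7: append 27 -> window=[26, 38, 3, 27] -> max=38
step 8: append 21 -> window=[38, 3, 27, 21] -> max=38
step 9: append 39 -> window=[3, 27, 21, 39] -> max=39
step 10: append 52 -> window=[27, 21, 39, 52] -> max=52
step 11: append 51 -> window=[21, 39, 52, 51] -> max=52
step 12: append 28 -> window=[39, 52, 51, 28] -> max=52
Recorded maximums: 55 55 55 38 38 39 52 52 52
Changes between consecutive maximums: 3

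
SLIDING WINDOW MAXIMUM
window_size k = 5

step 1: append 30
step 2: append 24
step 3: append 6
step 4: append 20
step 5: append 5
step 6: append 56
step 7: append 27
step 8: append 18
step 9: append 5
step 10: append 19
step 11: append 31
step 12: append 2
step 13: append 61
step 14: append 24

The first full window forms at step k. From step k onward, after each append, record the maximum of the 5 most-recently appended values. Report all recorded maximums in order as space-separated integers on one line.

Answer: 30 56 56 56 56 56 31 31 61 61

Derivation:
step 1: append 30 -> window=[30] (not full yet)
step 2: append 24 -> window=[30, 24] (not full yet)
step 3: append 6 -> window=[30, 24, 6] (not full yet)
step 4: append 20 -> window=[30, 24, 6, 20] (not full yet)
step 5: append 5 -> window=[30, 24, 6, 20, 5] -> max=30
step 6: append 56 -> window=[24, 6, 20, 5, 56] -> max=56
step 7: append 27 -> window=[6, 20, 5, 56, 27] -> max=56
step 8: append 18 -> window=[20, 5, 56, 27, 18] -> max=56
step 9: append 5 -> window=[5, 56, 27, 18, 5] -> max=56
step 10: append 19 -> window=[56, 27, 18, 5, 19] -> max=56
step 11: append 31 -> window=[27, 18, 5, 19, 31] -> max=31
step 12: append 2 -> window=[18, 5, 19, 31, 2] -> max=31
step 13: append 61 -> window=[5, 19, 31, 2, 61] -> max=61
step 14: append 24 -> window=[19, 31, 2, 61, 24] -> max=61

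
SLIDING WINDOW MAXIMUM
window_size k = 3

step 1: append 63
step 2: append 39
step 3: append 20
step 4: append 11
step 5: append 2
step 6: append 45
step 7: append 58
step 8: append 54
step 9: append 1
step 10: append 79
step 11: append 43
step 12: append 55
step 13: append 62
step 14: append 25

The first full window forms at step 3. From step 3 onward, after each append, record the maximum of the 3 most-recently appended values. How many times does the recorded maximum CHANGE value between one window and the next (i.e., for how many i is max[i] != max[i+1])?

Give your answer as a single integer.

Answer: 6

Derivation:
step 1: append 63 -> window=[63] (not full yet)
step 2: append 39 -> window=[63, 39] (not full yet)
step 3: append 20 -> window=[63, 39, 20] -> max=63
step 4: append 11 -> window=[39, 20, 11] -> max=39
step 5: append 2 -> window=[20, 11, 2] -> max=20
step 6: append 45 -> window=[11, 2, 45] -> max=45
step 7: append 58 -> window=[2, 45, 58] -> max=58
step 8: append 54 -> window=[45, 58, 54] -> max=58
step 9: append 1 -> window=[58, 54, 1] -> max=58
step 10: append 79 -> window=[54, 1, 79] -> max=79
step 11: append 43 -> window=[1, 79, 43] -> max=79
step 12: append 55 -> window=[79, 43, 55] -> max=79
step 13: append 62 -> window=[43, 55, 62] -> max=62
step 14: append 25 -> window=[55, 62, 25] -> max=62
Recorded maximums: 63 39 20 45 58 58 58 79 79 79 62 62
Changes between consecutive maximums: 6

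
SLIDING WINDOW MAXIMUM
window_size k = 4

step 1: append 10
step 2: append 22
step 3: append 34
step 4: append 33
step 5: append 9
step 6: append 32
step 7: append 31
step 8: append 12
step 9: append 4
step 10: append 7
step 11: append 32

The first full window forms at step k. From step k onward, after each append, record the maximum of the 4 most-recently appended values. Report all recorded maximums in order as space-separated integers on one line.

Answer: 34 34 34 33 32 32 31 32

Derivation:
step 1: append 10 -> window=[10] (not full yet)
step 2: append 22 -> window=[10, 22] (not full yet)
step 3: append 34 -> window=[10, 22, 34] (not full yet)
step 4: append 33 -> window=[10, 22, 34, 33] -> max=34
step 5: append 9 -> window=[22, 34, 33, 9] -> max=34
step 6: append 32 -> window=[34, 33, 9, 32] -> max=34
step 7: append 31 -> window=[33, 9, 32, 31] -> max=33
step 8: append 12 -> window=[9, 32, 31, 12] -> max=32
step 9: append 4 -> window=[32, 31, 12, 4] -> max=32
step 10: append 7 -> window=[31, 12, 4, 7] -> max=31
step 11: append 32 -> window=[12, 4, 7, 32] -> max=32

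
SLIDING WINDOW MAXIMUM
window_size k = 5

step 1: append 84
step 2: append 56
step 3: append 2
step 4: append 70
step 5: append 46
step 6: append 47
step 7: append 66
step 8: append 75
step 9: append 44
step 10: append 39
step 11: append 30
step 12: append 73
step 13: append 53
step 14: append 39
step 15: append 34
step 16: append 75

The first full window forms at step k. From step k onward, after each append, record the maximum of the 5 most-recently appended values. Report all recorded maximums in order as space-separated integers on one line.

step 1: append 84 -> window=[84] (not full yet)
step 2: append 56 -> window=[84, 56] (not full yet)
step 3: append 2 -> window=[84, 56, 2] (not full yet)
step 4: append 70 -> window=[84, 56, 2, 70] (not full yet)
step 5: append 46 -> window=[84, 56, 2, 70, 46] -> max=84
step 6: append 47 -> window=[56, 2, 70, 46, 47] -> max=70
step 7: append 66 -> window=[2, 70, 46, 47, 66] -> max=70
step 8: append 75 -> window=[70, 46, 47, 66, 75] -> max=75
step 9: append 44 -> window=[46, 47, 66, 75, 44] -> max=75
step 10: append 39 -> window=[47, 66, 75, 44, 39] -> max=75
step 11: append 30 -> window=[66, 75, 44, 39, 30] -> max=75
step 12: append 73 -> window=[75, 44, 39, 30, 73] -> max=75
step 13: append 53 -> window=[44, 39, 30, 73, 53] -> max=73
step 14: append 39 -> window=[39, 30, 73, 53, 39] -> max=73
step 15: append 34 -> window=[30, 73, 53, 39, 34] -> max=73
step 16: append 75 -> window=[73, 53, 39, 34, 75] -> max=75

Answer: 84 70 70 75 75 75 75 75 73 73 73 75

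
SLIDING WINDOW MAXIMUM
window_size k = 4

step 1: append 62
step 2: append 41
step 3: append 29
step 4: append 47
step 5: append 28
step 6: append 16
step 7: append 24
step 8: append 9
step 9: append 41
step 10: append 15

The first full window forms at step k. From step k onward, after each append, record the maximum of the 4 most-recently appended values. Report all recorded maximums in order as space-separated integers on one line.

step 1: append 62 -> window=[62] (not full yet)
step 2: append 41 -> window=[62, 41] (not full yet)
step 3: append 29 -> window=[62, 41, 29] (not full yet)
step 4: append 47 -> window=[62, 41, 29, 47] -> max=62
step 5: append 28 -> window=[41, 29, 47, 28] -> max=47
step 6: append 16 -> window=[29, 47, 28, 16] -> max=47
step 7: append 24 -> window=[47, 28, 16, 24] -> max=47
step 8: append 9 -> window=[28, 16, 24, 9] -> max=28
step 9: append 41 -> window=[16, 24, 9, 41] -> max=41
step 10: append 15 -> window=[24, 9, 41, 15] -> max=41

Answer: 62 47 47 47 28 41 41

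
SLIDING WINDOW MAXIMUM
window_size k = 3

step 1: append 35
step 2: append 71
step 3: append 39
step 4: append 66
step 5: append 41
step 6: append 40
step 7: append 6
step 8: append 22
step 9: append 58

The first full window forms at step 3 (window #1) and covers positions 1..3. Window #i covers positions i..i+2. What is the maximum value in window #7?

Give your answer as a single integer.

step 1: append 35 -> window=[35] (not full yet)
step 2: append 71 -> window=[35, 71] (not full yet)
step 3: append 39 -> window=[35, 71, 39] -> max=71
step 4: append 66 -> window=[71, 39, 66] -> max=71
step 5: append 41 -> window=[39, 66, 41] -> max=66
step 6: append 40 -> window=[66, 41, 40] -> max=66
step 7: append 6 -> window=[41, 40, 6] -> max=41
step 8: append 22 -> window=[40, 6, 22] -> max=40
step 9: append 58 -> window=[6, 22, 58] -> max=58
Window #7 max = 58

Answer: 58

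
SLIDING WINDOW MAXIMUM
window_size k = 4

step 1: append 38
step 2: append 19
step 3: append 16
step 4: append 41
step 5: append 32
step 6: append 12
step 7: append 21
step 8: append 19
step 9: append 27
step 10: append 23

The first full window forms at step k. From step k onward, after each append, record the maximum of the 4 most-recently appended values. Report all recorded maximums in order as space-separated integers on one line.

Answer: 41 41 41 41 32 27 27

Derivation:
step 1: append 38 -> window=[38] (not full yet)
step 2: append 19 -> window=[38, 19] (not full yet)
step 3: append 16 -> window=[38, 19, 16] (not full yet)
step 4: append 41 -> window=[38, 19, 16, 41] -> max=41
step 5: append 32 -> window=[19, 16, 41, 32] -> max=41
step 6: append 12 -> window=[16, 41, 32, 12] -> max=41
step 7: append 21 -> window=[41, 32, 12, 21] -> max=41
step 8: append 19 -> window=[32, 12, 21, 19] -> max=32
step 9: append 27 -> window=[12, 21, 19, 27] -> max=27
step 10: append 23 -> window=[21, 19, 27, 23] -> max=27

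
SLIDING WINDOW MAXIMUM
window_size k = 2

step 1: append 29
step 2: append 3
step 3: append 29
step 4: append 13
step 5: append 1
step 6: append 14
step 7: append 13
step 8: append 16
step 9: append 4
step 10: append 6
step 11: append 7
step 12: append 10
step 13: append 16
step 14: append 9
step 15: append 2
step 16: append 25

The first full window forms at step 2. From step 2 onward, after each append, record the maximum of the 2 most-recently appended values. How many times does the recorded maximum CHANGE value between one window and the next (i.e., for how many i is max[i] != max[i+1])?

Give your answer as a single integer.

Answer: 9

Derivation:
step 1: append 29 -> window=[29] (not full yet)
step 2: append 3 -> window=[29, 3] -> max=29
step 3: append 29 -> window=[3, 29] -> max=29
step 4: append 13 -> window=[29, 13] -> max=29
step 5: append 1 -> window=[13, 1] -> max=13
step 6: append 14 -> window=[1, 14] -> max=14
step 7: append 13 -> window=[14, 13] -> max=14
step 8: append 16 -> window=[13, 16] -> max=16
step 9: append 4 -> window=[16, 4] -> max=16
step 10: append 6 -> window=[4, 6] -> max=6
step 11: append 7 -> window=[6, 7] -> max=7
step 12: append 10 -> window=[7, 10] -> max=10
step 13: append 16 -> window=[10, 16] -> max=16
step 14: append 9 -> window=[16, 9] -> max=16
step 15: append 2 -> window=[9, 2] -> max=9
step 16: append 25 -> window=[2, 25] -> max=25
Recorded maximums: 29 29 29 13 14 14 16 16 6 7 10 16 16 9 25
Changes between consecutive maximums: 9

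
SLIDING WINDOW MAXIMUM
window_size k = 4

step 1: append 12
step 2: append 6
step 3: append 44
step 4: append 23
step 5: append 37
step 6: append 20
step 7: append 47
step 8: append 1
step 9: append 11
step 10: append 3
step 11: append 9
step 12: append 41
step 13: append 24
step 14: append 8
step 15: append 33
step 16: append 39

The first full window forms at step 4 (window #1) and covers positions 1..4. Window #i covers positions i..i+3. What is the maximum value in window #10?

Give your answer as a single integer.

step 1: append 12 -> window=[12] (not full yet)
step 2: append 6 -> window=[12, 6] (not full yet)
step 3: append 44 -> window=[12, 6, 44] (not full yet)
step 4: append 23 -> window=[12, 6, 44, 23] -> max=44
step 5: append 37 -> window=[6, 44, 23, 37] -> max=44
step 6: append 20 -> window=[44, 23, 37, 20] -> max=44
step 7: append 47 -> window=[23, 37, 20, 47] -> max=47
step 8: append 1 -> window=[37, 20, 47, 1] -> max=47
step 9: append 11 -> window=[20, 47, 1, 11] -> max=47
step 10: append 3 -> window=[47, 1, 11, 3] -> max=47
step 11: append 9 -> window=[1, 11, 3, 9] -> max=11
step 12: append 41 -> window=[11, 3, 9, 41] -> max=41
step 13: append 24 -> window=[3, 9, 41, 24] -> max=41
Window #10 max = 41

Answer: 41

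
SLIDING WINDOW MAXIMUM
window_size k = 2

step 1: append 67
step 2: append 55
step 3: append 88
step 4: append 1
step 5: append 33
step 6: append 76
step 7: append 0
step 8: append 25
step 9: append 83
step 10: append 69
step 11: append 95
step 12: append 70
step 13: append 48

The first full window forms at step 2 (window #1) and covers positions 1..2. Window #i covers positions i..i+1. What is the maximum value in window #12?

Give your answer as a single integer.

Answer: 70

Derivation:
step 1: append 67 -> window=[67] (not full yet)
step 2: append 55 -> window=[67, 55] -> max=67
step 3: append 88 -> window=[55, 88] -> max=88
step 4: append 1 -> window=[88, 1] -> max=88
step 5: append 33 -> window=[1, 33] -> max=33
step 6: append 76 -> window=[33, 76] -> max=76
step 7: append 0 -> window=[76, 0] -> max=76
step 8: append 25 -> window=[0, 25] -> max=25
step 9: append 83 -> window=[25, 83] -> max=83
step 10: append 69 -> window=[83, 69] -> max=83
step 11: append 95 -> window=[69, 95] -> max=95
step 12: append 70 -> window=[95, 70] -> max=95
step 13: append 48 -> window=[70, 48] -> max=70
Window #12 max = 70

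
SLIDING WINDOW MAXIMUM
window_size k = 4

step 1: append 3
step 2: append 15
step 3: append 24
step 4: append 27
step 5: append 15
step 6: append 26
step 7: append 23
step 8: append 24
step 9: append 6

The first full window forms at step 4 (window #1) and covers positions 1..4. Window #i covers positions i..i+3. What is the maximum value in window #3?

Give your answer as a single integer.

Answer: 27

Derivation:
step 1: append 3 -> window=[3] (not full yet)
step 2: append 15 -> window=[3, 15] (not full yet)
step 3: append 24 -> window=[3, 15, 24] (not full yet)
step 4: append 27 -> window=[3, 15, 24, 27] -> max=27
step 5: append 15 -> window=[15, 24, 27, 15] -> max=27
step 6: append 26 -> window=[24, 27, 15, 26] -> max=27
Window #3 max = 27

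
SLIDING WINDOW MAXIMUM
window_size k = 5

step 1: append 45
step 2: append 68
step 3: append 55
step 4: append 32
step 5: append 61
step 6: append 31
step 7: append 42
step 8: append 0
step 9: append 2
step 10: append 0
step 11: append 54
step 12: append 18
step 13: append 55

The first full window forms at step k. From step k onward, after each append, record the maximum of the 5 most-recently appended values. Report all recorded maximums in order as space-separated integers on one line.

Answer: 68 68 61 61 61 42 54 54 55

Derivation:
step 1: append 45 -> window=[45] (not full yet)
step 2: append 68 -> window=[45, 68] (not full yet)
step 3: append 55 -> window=[45, 68, 55] (not full yet)
step 4: append 32 -> window=[45, 68, 55, 32] (not full yet)
step 5: append 61 -> window=[45, 68, 55, 32, 61] -> max=68
step 6: append 31 -> window=[68, 55, 32, 61, 31] -> max=68
step 7: append 42 -> window=[55, 32, 61, 31, 42] -> max=61
step 8: append 0 -> window=[32, 61, 31, 42, 0] -> max=61
step 9: append 2 -> window=[61, 31, 42, 0, 2] -> max=61
step 10: append 0 -> window=[31, 42, 0, 2, 0] -> max=42
step 11: append 54 -> window=[42, 0, 2, 0, 54] -> max=54
step 12: append 18 -> window=[0, 2, 0, 54, 18] -> max=54
step 13: append 55 -> window=[2, 0, 54, 18, 55] -> max=55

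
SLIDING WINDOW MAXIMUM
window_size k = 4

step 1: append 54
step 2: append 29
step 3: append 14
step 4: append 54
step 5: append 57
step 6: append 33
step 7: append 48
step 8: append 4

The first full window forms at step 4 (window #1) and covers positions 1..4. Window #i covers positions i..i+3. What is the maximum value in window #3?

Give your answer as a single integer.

step 1: append 54 -> window=[54] (not full yet)
step 2: append 29 -> window=[54, 29] (not full yet)
step 3: append 14 -> window=[54, 29, 14] (not full yet)
step 4: append 54 -> window=[54, 29, 14, 54] -> max=54
step 5: append 57 -> window=[29, 14, 54, 57] -> max=57
step 6: append 33 -> window=[14, 54, 57, 33] -> max=57
Window #3 max = 57

Answer: 57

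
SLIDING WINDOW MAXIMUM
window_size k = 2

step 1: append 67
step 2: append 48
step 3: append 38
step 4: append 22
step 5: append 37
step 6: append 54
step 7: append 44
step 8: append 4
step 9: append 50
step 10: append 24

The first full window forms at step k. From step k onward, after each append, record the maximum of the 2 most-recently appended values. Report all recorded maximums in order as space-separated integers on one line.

Answer: 67 48 38 37 54 54 44 50 50

Derivation:
step 1: append 67 -> window=[67] (not full yet)
step 2: append 48 -> window=[67, 48] -> max=67
step 3: append 38 -> window=[48, 38] -> max=48
step 4: append 22 -> window=[38, 22] -> max=38
step 5: append 37 -> window=[22, 37] -> max=37
step 6: append 54 -> window=[37, 54] -> max=54
step 7: append 44 -> window=[54, 44] -> max=54
step 8: append 4 -> window=[44, 4] -> max=44
step 9: append 50 -> window=[4, 50] -> max=50
step 10: append 24 -> window=[50, 24] -> max=50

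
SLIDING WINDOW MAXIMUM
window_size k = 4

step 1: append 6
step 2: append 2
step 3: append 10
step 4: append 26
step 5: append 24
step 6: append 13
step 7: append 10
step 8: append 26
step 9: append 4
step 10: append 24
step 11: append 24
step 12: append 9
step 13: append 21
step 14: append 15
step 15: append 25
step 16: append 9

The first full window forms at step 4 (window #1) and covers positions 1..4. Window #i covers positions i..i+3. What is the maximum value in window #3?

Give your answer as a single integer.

step 1: append 6 -> window=[6] (not full yet)
step 2: append 2 -> window=[6, 2] (not full yet)
step 3: append 10 -> window=[6, 2, 10] (not full yet)
step 4: append 26 -> window=[6, 2, 10, 26] -> max=26
step 5: append 24 -> window=[2, 10, 26, 24] -> max=26
step 6: append 13 -> window=[10, 26, 24, 13] -> max=26
Window #3 max = 26

Answer: 26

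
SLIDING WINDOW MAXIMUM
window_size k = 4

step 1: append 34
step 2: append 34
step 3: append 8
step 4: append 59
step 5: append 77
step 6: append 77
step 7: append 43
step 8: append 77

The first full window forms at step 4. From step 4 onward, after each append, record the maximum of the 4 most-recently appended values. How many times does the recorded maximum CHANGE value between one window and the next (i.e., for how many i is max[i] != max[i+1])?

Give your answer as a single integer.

Answer: 1

Derivation:
step 1: append 34 -> window=[34] (not full yet)
step 2: append 34 -> window=[34, 34] (not full yet)
step 3: append 8 -> window=[34, 34, 8] (not full yet)
step 4: append 59 -> window=[34, 34, 8, 59] -> max=59
step 5: append 77 -> window=[34, 8, 59, 77] -> max=77
step 6: append 77 -> window=[8, 59, 77, 77] -> max=77
step 7: append 43 -> window=[59, 77, 77, 43] -> max=77
step 8: append 77 -> window=[77, 77, 43, 77] -> max=77
Recorded maximums: 59 77 77 77 77
Changes between consecutive maximums: 1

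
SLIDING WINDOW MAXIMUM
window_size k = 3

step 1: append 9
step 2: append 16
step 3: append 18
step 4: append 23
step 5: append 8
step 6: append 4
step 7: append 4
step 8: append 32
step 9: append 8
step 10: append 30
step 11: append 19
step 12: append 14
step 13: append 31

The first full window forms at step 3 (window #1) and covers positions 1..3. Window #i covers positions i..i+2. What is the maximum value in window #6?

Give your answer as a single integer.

step 1: append 9 -> window=[9] (not full yet)
step 2: append 16 -> window=[9, 16] (not full yet)
step 3: append 18 -> window=[9, 16, 18] -> max=18
step 4: append 23 -> window=[16, 18, 23] -> max=23
step 5: append 8 -> window=[18, 23, 8] -> max=23
step 6: append 4 -> window=[23, 8, 4] -> max=23
step 7: append 4 -> window=[8, 4, 4] -> max=8
step 8: append 32 -> window=[4, 4, 32] -> max=32
Window #6 max = 32

Answer: 32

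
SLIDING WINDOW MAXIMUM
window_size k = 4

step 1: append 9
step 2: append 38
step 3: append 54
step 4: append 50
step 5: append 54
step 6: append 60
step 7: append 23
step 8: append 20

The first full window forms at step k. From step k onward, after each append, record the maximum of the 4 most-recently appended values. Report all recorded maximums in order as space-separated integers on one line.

step 1: append 9 -> window=[9] (not full yet)
step 2: append 38 -> window=[9, 38] (not full yet)
step 3: append 54 -> window=[9, 38, 54] (not full yet)
step 4: append 50 -> window=[9, 38, 54, 50] -> max=54
step 5: append 54 -> window=[38, 54, 50, 54] -> max=54
step 6: append 60 -> window=[54, 50, 54, 60] -> max=60
step 7: append 23 -> window=[50, 54, 60, 23] -> max=60
step 8: append 20 -> window=[54, 60, 23, 20] -> max=60

Answer: 54 54 60 60 60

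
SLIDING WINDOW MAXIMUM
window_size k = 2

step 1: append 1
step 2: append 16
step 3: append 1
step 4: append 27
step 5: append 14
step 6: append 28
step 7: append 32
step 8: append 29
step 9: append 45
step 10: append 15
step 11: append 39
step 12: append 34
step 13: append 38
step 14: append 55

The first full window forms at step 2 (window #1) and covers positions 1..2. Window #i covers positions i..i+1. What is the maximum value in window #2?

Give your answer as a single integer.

step 1: append 1 -> window=[1] (not full yet)
step 2: append 16 -> window=[1, 16] -> max=16
step 3: append 1 -> window=[16, 1] -> max=16
Window #2 max = 16

Answer: 16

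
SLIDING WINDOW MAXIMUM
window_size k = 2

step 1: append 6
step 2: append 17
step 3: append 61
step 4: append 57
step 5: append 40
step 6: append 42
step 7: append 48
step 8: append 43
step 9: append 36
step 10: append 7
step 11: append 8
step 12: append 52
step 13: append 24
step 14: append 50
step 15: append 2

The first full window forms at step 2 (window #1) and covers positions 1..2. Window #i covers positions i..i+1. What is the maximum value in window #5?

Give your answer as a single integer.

Answer: 42

Derivation:
step 1: append 6 -> window=[6] (not full yet)
step 2: append 17 -> window=[6, 17] -> max=17
step 3: append 61 -> window=[17, 61] -> max=61
step 4: append 57 -> window=[61, 57] -> max=61
step 5: append 40 -> window=[57, 40] -> max=57
step 6: append 42 -> window=[40, 42] -> max=42
Window #5 max = 42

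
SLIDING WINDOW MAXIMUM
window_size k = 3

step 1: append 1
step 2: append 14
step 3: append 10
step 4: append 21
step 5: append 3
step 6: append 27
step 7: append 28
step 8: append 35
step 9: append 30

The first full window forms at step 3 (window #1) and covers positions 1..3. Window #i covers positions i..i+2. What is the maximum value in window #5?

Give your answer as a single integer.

Answer: 28

Derivation:
step 1: append 1 -> window=[1] (not full yet)
step 2: append 14 -> window=[1, 14] (not full yet)
step 3: append 10 -> window=[1, 14, 10] -> max=14
step 4: append 21 -> window=[14, 10, 21] -> max=21
step 5: append 3 -> window=[10, 21, 3] -> max=21
step 6: append 27 -> window=[21, 3, 27] -> max=27
step 7: append 28 -> window=[3, 27, 28] -> max=28
Window #5 max = 28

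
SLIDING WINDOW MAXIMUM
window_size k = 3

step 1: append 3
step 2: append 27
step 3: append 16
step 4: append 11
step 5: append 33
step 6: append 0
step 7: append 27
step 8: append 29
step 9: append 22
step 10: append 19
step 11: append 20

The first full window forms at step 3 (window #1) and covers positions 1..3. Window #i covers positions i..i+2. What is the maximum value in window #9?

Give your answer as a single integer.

Answer: 22

Derivation:
step 1: append 3 -> window=[3] (not full yet)
step 2: append 27 -> window=[3, 27] (not full yet)
step 3: append 16 -> window=[3, 27, 16] -> max=27
step 4: append 11 -> window=[27, 16, 11] -> max=27
step 5: append 33 -> window=[16, 11, 33] -> max=33
step 6: append 0 -> window=[11, 33, 0] -> max=33
step 7: append 27 -> window=[33, 0, 27] -> max=33
step 8: append 29 -> window=[0, 27, 29] -> max=29
step 9: append 22 -> window=[27, 29, 22] -> max=29
step 10: append 19 -> window=[29, 22, 19] -> max=29
step 11: append 20 -> window=[22, 19, 20] -> max=22
Window #9 max = 22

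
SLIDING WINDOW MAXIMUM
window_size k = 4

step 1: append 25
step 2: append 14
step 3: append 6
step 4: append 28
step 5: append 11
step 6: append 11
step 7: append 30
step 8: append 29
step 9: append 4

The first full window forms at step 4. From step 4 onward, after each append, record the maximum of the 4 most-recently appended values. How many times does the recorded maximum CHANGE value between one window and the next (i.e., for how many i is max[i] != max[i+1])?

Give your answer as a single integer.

step 1: append 25 -> window=[25] (not full yet)
step 2: append 14 -> window=[25, 14] (not full yet)
step 3: append 6 -> window=[25, 14, 6] (not full yet)
step 4: append 28 -> window=[25, 14, 6, 28] -> max=28
step 5: append 11 -> window=[14, 6, 28, 11] -> max=28
step 6: append 11 -> window=[6, 28, 11, 11] -> max=28
step 7: append 30 -> window=[28, 11, 11, 30] -> max=30
step 8: append 29 -> window=[11, 11, 30, 29] -> max=30
step 9: append 4 -> window=[11, 30, 29, 4] -> max=30
Recorded maximums: 28 28 28 30 30 30
Changes between consecutive maximums: 1

Answer: 1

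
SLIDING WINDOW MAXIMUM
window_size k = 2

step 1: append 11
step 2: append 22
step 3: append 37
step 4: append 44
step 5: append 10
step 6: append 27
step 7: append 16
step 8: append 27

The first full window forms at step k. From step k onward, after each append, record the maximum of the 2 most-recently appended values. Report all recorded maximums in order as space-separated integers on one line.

step 1: append 11 -> window=[11] (not full yet)
step 2: append 22 -> window=[11, 22] -> max=22
step 3: append 37 -> window=[22, 37] -> max=37
step 4: append 44 -> window=[37, 44] -> max=44
step 5: append 10 -> window=[44, 10] -> max=44
step 6: append 27 -> window=[10, 27] -> max=27
step 7: append 16 -> window=[27, 16] -> max=27
step 8: append 27 -> window=[16, 27] -> max=27

Answer: 22 37 44 44 27 27 27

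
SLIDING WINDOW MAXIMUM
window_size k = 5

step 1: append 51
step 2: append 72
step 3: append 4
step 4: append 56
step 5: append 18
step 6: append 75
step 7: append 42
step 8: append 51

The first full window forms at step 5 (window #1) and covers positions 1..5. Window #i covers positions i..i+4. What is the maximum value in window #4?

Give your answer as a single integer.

Answer: 75

Derivation:
step 1: append 51 -> window=[51] (not full yet)
step 2: append 72 -> window=[51, 72] (not full yet)
step 3: append 4 -> window=[51, 72, 4] (not full yet)
step 4: append 56 -> window=[51, 72, 4, 56] (not full yet)
step 5: append 18 -> window=[51, 72, 4, 56, 18] -> max=72
step 6: append 75 -> window=[72, 4, 56, 18, 75] -> max=75
step 7: append 42 -> window=[4, 56, 18, 75, 42] -> max=75
step 8: append 51 -> window=[56, 18, 75, 42, 51] -> max=75
Window #4 max = 75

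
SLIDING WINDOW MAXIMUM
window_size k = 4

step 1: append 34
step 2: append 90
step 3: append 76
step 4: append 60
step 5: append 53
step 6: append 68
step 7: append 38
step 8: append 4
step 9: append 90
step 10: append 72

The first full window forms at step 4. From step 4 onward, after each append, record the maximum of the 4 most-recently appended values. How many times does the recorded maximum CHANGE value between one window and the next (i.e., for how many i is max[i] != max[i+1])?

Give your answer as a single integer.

Answer: 3

Derivation:
step 1: append 34 -> window=[34] (not full yet)
step 2: append 90 -> window=[34, 90] (not full yet)
step 3: append 76 -> window=[34, 90, 76] (not full yet)
step 4: append 60 -> window=[34, 90, 76, 60] -> max=90
step 5: append 53 -> window=[90, 76, 60, 53] -> max=90
step 6: append 68 -> window=[76, 60, 53, 68] -> max=76
step 7: append 38 -> window=[60, 53, 68, 38] -> max=68
step 8: append 4 -> window=[53, 68, 38, 4] -> max=68
step 9: append 90 -> window=[68, 38, 4, 90] -> max=90
step 10: append 72 -> window=[38, 4, 90, 72] -> max=90
Recorded maximums: 90 90 76 68 68 90 90
Changes between consecutive maximums: 3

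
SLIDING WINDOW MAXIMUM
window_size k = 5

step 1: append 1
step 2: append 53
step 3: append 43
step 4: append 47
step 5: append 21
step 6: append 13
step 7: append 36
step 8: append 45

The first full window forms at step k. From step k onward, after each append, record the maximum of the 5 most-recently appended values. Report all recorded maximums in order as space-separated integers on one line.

step 1: append 1 -> window=[1] (not full yet)
step 2: append 53 -> window=[1, 53] (not full yet)
step 3: append 43 -> window=[1, 53, 43] (not full yet)
step 4: append 47 -> window=[1, 53, 43, 47] (not full yet)
step 5: append 21 -> window=[1, 53, 43, 47, 21] -> max=53
step 6: append 13 -> window=[53, 43, 47, 21, 13] -> max=53
step 7: append 36 -> window=[43, 47, 21, 13, 36] -> max=47
step 8: append 45 -> window=[47, 21, 13, 36, 45] -> max=47

Answer: 53 53 47 47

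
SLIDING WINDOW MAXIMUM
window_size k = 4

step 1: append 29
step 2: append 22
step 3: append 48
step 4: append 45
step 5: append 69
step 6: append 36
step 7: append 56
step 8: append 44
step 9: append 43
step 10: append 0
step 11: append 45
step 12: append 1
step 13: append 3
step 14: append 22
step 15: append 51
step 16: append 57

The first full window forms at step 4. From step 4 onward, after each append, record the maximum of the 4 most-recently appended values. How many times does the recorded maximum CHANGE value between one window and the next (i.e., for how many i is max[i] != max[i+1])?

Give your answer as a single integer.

step 1: append 29 -> window=[29] (not full yet)
step 2: append 22 -> window=[29, 22] (not full yet)
step 3: append 48 -> window=[29, 22, 48] (not full yet)
step 4: append 45 -> window=[29, 22, 48, 45] -> max=48
step 5: append 69 -> window=[22, 48, 45, 69] -> max=69
step 6: append 36 -> window=[48, 45, 69, 36] -> max=69
step 7: append 56 -> window=[45, 69, 36, 56] -> max=69
step 8: append 44 -> window=[69, 36, 56, 44] -> max=69
step 9: append 43 -> window=[36, 56, 44, 43] -> max=56
step 10: append 0 -> window=[56, 44, 43, 0] -> max=56
step 11: append 45 -> window=[44, 43, 0, 45] -> max=45
step 12: append 1 -> window=[43, 0, 45, 1] -> max=45
step 13: append 3 -> window=[0, 45, 1, 3] -> max=45
step 14: append 22 -> window=[45, 1, 3, 22] -> max=45
step 15: append 51 -> window=[1, 3, 22, 51] -> max=51
step 16: append 57 -> window=[3, 22, 51, 57] -> max=57
Recorded maximums: 48 69 69 69 69 56 56 45 45 45 45 51 57
Changes between consecutive maximums: 5

Answer: 5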